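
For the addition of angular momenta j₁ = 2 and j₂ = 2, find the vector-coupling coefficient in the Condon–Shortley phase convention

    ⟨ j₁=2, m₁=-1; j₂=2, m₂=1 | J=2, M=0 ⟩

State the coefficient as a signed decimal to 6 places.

+√(1/14) ≈ +0.267261

j₁+j₂−J=2  J+j₁−j₂=2  J−j₁+j₂=2  j₁+j₂+J+1=7
(j₁±m₁, j₂±m₂, J±M) = (1,3,3,1,2,2)
P² = 8/7
sum k=1..2:
  [1] −1/4 = -1/4
  [2] +1/2 = 1/2
S = 1/4
C² = P²·S² = 1/14 ; C = +0.267261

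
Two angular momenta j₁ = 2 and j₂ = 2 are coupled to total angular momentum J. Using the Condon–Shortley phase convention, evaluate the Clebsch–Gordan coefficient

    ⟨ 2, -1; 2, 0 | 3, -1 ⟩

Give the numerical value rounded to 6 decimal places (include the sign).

j₁+j₂−J=1  J+j₁−j₂=3  J−j₁+j₂=3  j₁+j₂+J+1=8
(j₁±m₁, j₂±m₂, J±M) = (1,3,2,2,2,4)
P² = 36/5
sum k=0..1:
  [0] +1/12 = 1/12
  [1] −1/4 = -1/4
S = -1/6
C² = P²·S² = 1/5 ; C = -0.447214

-0.447214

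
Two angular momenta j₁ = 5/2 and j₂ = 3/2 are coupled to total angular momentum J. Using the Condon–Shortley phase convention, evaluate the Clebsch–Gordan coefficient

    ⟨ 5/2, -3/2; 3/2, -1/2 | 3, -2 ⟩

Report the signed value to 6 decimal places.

-0.288675  (= −√(1/12))

√[7·1!4!2!/8! · 1!4!1!2!1!5!] = √(48)
  +(−1)^0/∏(0,1,4,1,0,1)! = 1/24  (running 1/24)
  +(−1)^1/∏(1,0,3,0,1,2)! = -1/12  (running -1/24)
⟨..|..⟩ = √(48)·(-1/24) = -0.288675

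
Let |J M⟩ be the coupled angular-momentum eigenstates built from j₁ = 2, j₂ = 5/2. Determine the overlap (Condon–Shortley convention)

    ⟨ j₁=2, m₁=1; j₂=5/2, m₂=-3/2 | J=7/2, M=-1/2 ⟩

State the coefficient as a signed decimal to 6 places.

+√(121/315) = +0.619780

j₁+j₂−J=1  J+j₁−j₂=3  J−j₁+j₂=4  j₁+j₂+J+1=9
(j₁±m₁, j₂±m₂, J±M) = (3,1,1,4,3,4)
P² = 2304/35
sum k=0..1:
  [0] +1/12 = 1/12
  [1] −1/144 = -1/144
S = 11/144
C² = P²·S² = 121/315 ; C = +0.619780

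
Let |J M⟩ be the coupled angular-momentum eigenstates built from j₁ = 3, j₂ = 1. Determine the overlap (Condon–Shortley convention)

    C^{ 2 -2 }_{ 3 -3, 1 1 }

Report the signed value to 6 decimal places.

+0.845154

√[5·2!4!0!/7! · 0!6!2!0!0!4!] = √(11520/7)
  +(−1)^2/∏(2,0,4,0,0,0)! = 1/48  (running 1/48)
⟨..|..⟩ = √(11520/7)·(1/48) = +0.845154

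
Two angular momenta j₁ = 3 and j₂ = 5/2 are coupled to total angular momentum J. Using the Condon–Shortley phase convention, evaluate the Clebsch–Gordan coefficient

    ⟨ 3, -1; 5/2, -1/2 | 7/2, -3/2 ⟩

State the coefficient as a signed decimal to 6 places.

−√(5/21) ≈ -0.487950

√[8·2!4!3!/10! · 2!4!2!3!2!5!] = √(3072/35)
  +(−1)^0/∏(0,2,4,2,0,1)! = 1/96  (running 1/96)
  +(−1)^1/∏(1,1,3,1,1,2)! = -1/12  (running -7/96)
  +(−1)^2/∏(2,0,2,0,2,3)! = 1/48  (running -5/96)
⟨..|..⟩ = √(3072/35)·(-5/96) = -0.487950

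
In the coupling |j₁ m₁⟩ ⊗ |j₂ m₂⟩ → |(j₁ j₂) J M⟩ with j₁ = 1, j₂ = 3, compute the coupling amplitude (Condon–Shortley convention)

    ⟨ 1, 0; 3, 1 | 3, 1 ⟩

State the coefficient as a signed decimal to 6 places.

triangle: 1!*1!*5!/8! = 120/40320
(j±m)!: 1!*1!*4!*2!*4!*2! = 2304
prefactor² = (2J+1)*Δ*N² = 48
  k=0: +1/(0!*1!*1!*4!*0!*1!) = 1/24
  k=1: −1/(1!*0!*0!*3!*1!*2!) = -1/12
Σ = -1/24  ⇒  CG² = 48*(-1/24)² = 1/12
CG = −√(1/12) = -0.288675

-0.288675  (= −√(1/12))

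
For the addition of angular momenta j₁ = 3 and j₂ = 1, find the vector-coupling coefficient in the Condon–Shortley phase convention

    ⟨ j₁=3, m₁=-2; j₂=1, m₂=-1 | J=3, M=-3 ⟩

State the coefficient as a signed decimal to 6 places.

+√(1/4) ≈ +0.500000

j₁+j₂−J=1  J+j₁−j₂=5  J−j₁+j₂=1  j₁+j₂+J+1=8
(j₁±m₁, j₂±m₂, J±M) = (1,5,0,2,0,6)
P² = 3600
sum k=0..0:
  [0] +1/120 = 1/120
S = 1/120
C² = P²·S² = 1/4 ; C = +0.500000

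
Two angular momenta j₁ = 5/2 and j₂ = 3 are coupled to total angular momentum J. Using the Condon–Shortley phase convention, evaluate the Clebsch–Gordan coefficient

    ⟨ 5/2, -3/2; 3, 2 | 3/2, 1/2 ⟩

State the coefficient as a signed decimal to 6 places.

-0.218218

√[4·4!1!2!/8! · 1!4!5!1!2!1!] = √(192/7)
  +(−1)^3/∏(3,1,1,2,0,0)! = -1/12  (running -1/12)
  +(−1)^4/∏(4,0,0,1,1,1)! = 1/24  (running -1/24)
⟨..|..⟩ = √(192/7)·(-1/24) = -0.218218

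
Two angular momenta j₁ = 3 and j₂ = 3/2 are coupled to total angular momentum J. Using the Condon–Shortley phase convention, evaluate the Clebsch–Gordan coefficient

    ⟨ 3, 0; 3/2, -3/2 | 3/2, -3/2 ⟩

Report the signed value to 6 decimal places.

√[4·3!3!0!/7! · 3!3!0!3!0!3!] = √(1296/35)
  +(−1)^0/∏(0,3,3,0,0,0)! = 1/36  (running 1/36)
⟨..|..⟩ = √(1296/35)·(1/36) = +0.169031

+0.169031  (= +√(1/35))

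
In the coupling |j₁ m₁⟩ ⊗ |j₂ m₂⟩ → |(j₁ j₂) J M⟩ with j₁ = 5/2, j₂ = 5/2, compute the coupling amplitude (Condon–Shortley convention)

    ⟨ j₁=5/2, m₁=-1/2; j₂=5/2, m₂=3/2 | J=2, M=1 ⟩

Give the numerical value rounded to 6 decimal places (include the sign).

+0.377964

j₁+j₂−J=3  J+j₁−j₂=2  J−j₁+j₂=2  j₁+j₂+J+1=8
(j₁±m₁, j₂±m₂, J±M) = (2,3,4,1,3,1)
P² = 36/7
sum k=2..3:
  [2] +1/4 = 1/4
  [3] −1/12 = -1/12
S = 1/6
C² = P²·S² = 1/7 ; C = +0.377964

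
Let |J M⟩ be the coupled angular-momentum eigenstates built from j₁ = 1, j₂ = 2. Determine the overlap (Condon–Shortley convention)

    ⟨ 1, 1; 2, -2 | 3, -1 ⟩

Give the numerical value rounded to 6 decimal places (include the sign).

+√(1/15) = +0.258199

triangle: 0!*2!*4!/7! = 48/5040
(j±m)!: 2!*0!*0!*4!*2!*4! = 2304
prefactor² = (2J+1)*Δ*N² = 768/5
  k=0: +1/(0!*0!*0!*0!*2!*4!) = 1/48
Σ = 1/48  ⇒  CG² = 768/5*1/48² = 1/15
CG = +√(1/15) = +0.258199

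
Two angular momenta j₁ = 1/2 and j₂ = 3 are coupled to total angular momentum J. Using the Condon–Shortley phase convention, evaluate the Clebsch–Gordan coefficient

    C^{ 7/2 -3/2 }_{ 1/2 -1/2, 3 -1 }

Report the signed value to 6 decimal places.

j₁+j₂−J=0  J+j₁−j₂=1  J−j₁+j₂=6  j₁+j₂+J+1=8
(j₁±m₁, j₂±m₂, J±M) = (0,1,2,4,2,5)
P² = 11520/7
sum k=0..0:
  [0] +1/48 = 1/48
S = 1/48
C² = P²·S² = 5/7 ; C = +0.845154

+0.845154  (= +√(5/7))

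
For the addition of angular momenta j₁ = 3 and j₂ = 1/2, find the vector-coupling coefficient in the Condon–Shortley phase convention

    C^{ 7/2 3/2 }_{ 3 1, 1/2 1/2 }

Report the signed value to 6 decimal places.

+√(5/7) ≈ +0.845154

√[8·0!6!1!/8! · 4!2!1!0!5!2!] = √(11520/7)
  +(−1)^0/∏(0,0,2,1,4,0)! = 1/48  (running 1/48)
⟨..|..⟩ = √(11520/7)·(1/48) = +0.845154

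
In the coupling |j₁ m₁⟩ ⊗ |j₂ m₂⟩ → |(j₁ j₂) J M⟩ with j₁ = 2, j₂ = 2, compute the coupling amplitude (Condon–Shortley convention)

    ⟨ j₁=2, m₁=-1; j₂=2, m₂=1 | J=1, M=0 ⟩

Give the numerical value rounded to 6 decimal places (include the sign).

j₁+j₂−J=3  J+j₁−j₂=1  J−j₁+j₂=1  j₁+j₂+J+1=6
(j₁±m₁, j₂±m₂, J±M) = (1,3,3,1,1,1)
P² = 9/10
sum k=2..3:
  [2] +1/2 = 1/2
  [3] −1/6 = -1/6
S = 1/3
C² = P²·S² = 1/10 ; C = +0.316228

+√(1/10) ≈ +0.316228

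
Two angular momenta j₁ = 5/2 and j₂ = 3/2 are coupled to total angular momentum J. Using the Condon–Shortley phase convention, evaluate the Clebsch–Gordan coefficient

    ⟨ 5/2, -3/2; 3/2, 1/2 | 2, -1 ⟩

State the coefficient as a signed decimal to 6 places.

+0.154303  (= +√(1/42))

triangle: 2!*3!*1!/7! = 12/5040
(j±m)!: 1!*4!*2!*1!*1!*3! = 288
prefactor² = (2J+1)*Δ*N² = 24/7
  k=1: −1/(1!*1!*3!*1!*0!*0!) = -1/6
  k=2: +1/(2!*0!*2!*0!*1!*1!) = 1/4
Σ = 1/12  ⇒  CG² = 24/7*1/12² = 1/42
CG = +√(1/42) = +0.154303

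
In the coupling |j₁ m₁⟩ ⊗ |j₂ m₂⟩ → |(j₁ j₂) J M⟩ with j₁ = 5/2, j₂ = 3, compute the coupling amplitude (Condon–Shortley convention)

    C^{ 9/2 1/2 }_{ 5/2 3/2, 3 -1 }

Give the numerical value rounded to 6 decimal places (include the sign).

√[10·1!4!5!/11! · 4!1!2!4!5!4!] = √(184320/77)
  +(−1)^0/∏(0,1,1,2,3,3)! = 1/72  (running 1/72)
  +(−1)^1/∏(1,0,0,1,4,4)! = -1/576  (running 7/576)
⟨..|..⟩ = √(184320/77)·(7/576) = +0.594588

+0.594588  (= +√(35/99))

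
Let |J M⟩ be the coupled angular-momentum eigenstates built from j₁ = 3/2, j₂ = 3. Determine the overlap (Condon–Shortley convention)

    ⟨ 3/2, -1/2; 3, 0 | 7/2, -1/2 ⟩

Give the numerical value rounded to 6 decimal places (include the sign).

triangle: 1!×2!×5!/9! = 240/362880
(j±m)!: 1!×2!×3!×3!×3!×4! = 10368
prefactor² = (2J+1)×Δ×N² = 384/7
  k=0: +1/(0!×1!×2!×3!×0!×2!) = 1/24
  k=1: −1/(1!×0!×1!×2!×1!×3!) = -1/12
Σ = -1/24  ⇒  CG² = 384/7×(-1/24)² = 2/21
CG = −√(2/21) = -0.308607

−√(2/21) = -0.308607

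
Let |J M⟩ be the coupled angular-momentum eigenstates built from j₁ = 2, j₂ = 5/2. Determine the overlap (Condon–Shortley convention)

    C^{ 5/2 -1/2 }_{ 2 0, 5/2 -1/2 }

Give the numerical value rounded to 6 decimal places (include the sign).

triangle: 2!·2!·3!/8! = 24/40320
(j±m)!: 2!·2!·2!·3!·2!·3! = 576
prefactor² = (2J+1)·Δ·N² = 72/35
  k=0: +1/(0!·2!·2!·2!·0!·1!) = 1/8
  k=1: −1/(1!·1!·1!·1!·1!·2!) = -1/2
  k=2: +1/(2!·0!·0!·0!·2!·3!) = 1/24
Σ = -1/3  ⇒  CG² = 72/35·(-1/3)² = 8/35
CG = −√(8/35) = -0.478091

-0.478091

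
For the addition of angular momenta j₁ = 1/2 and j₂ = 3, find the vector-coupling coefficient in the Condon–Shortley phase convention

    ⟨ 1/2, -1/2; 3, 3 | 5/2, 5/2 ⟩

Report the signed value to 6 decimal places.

triangle: 1!·0!·5!/7! = 120/5040
(j±m)!: 0!·1!·6!·0!·5!·0! = 86400
prefactor² = (2J+1)·Δ·N² = 86400/7
  k=1: −1/(1!·0!·0!·5!·0!·0!) = -1/120
Σ = -1/120  ⇒  CG² = 86400/7·(-1/120)² = 6/7
CG = −√(6/7) = -0.925820

−√(6/7) ≈ -0.925820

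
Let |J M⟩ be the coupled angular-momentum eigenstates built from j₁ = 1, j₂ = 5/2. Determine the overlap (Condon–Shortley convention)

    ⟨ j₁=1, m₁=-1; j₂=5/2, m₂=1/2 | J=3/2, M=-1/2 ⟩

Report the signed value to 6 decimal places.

+0.447214  (= +√(1/5))

j₁+j₂−J=2  J+j₁−j₂=0  J−j₁+j₂=3  j₁+j₂+J+1=6
(j₁±m₁, j₂±m₂, J±M) = (0,2,3,2,1,2)
P² = 16/5
sum k=2..2:
  [2] +1/4 = 1/4
S = 1/4
C² = P²·S² = 1/5 ; C = +0.447214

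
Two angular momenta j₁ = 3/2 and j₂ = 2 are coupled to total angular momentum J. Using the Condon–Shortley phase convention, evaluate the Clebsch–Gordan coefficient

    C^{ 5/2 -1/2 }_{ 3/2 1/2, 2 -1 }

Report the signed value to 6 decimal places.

+0.597614  (= +√(5/14))

j₁+j₂−J=1  J+j₁−j₂=2  J−j₁+j₂=3  j₁+j₂+J+1=7
(j₁±m₁, j₂±m₂, J±M) = (2,1,1,3,2,3)
P² = 72/35
sum k=0..1:
  [0] +1/2 = 1/2
  [1] −1/12 = -1/12
S = 5/12
C² = P²·S² = 5/14 ; C = +0.597614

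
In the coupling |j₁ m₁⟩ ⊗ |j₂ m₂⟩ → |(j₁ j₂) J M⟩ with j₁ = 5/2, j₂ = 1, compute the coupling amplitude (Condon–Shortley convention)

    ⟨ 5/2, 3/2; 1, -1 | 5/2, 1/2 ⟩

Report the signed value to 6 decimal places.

+√(16/35) = +0.676123

triangle: 1!×4!×1!/7! = 24/5040
(j±m)!: 4!×1!×0!×2!×3!×2! = 576
prefactor² = (2J+1)×Δ×N² = 576/35
  k=0: +1/(0!×1!×1!×0!×3!×1!) = 1/6
Σ = 1/6  ⇒  CG² = 576/35×1/6² = 16/35
CG = +√(16/35) = +0.676123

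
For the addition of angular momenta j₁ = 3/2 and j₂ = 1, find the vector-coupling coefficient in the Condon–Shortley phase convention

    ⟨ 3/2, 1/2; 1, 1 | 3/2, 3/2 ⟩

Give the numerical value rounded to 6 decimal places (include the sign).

−√(2/5) = -0.632456

√[4·1!2!1!/5! · 2!1!2!0!3!0!] = √(8/5)
  +(−1)^1/∏(1,0,0,1,2,0)! = -1/2  (running -1/2)
⟨..|..⟩ = √(8/5)·(-1/2) = -0.632456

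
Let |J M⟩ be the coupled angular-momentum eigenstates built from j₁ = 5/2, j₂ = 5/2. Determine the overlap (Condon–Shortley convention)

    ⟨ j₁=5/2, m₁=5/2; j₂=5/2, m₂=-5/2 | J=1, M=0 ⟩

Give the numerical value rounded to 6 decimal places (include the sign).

+0.597614

√[3·4!1!1!/7! · 5!0!0!5!1!1!] = √(1440/7)
  +(−1)^0/∏(0,4,0,0,1,1)! = 1/24  (running 1/24)
⟨..|..⟩ = √(1440/7)·(1/24) = +0.597614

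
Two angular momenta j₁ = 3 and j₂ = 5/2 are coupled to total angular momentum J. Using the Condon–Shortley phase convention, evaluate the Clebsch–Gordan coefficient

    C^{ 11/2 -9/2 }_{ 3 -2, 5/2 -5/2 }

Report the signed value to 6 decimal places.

+√(6/11) ≈ +0.738549

√[12·0!6!5!/12! · 1!5!0!5!1!10!] = √(1244160000/11)
  +(−1)^0/∏(0,0,5,0,1,5)! = 1/14400  (running 1/14400)
⟨..|..⟩ = √(1244160000/11)·(1/14400) = +0.738549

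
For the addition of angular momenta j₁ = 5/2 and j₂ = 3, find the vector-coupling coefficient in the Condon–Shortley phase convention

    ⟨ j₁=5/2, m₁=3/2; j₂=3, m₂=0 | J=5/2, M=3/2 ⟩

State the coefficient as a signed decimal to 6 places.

√[6·3!2!3!/9! · 4!1!3!3!4!1!] = √(864/35)
  +(−1)^0/∏(0,3,1,3,1,0)! = 1/36  (running 1/36)
  +(−1)^1/∏(1,2,0,2,2,1)! = -1/8  (running -7/72)
⟨..|..⟩ = √(864/35)·(-7/72) = -0.483046

−√(7/30) = -0.483046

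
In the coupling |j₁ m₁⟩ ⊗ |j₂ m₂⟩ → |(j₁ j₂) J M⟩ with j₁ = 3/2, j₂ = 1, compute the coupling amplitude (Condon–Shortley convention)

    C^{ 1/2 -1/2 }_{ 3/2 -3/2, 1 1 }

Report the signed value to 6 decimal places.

+0.707107

j₁+j₂−J=2  J+j₁−j₂=1  J−j₁+j₂=0  j₁+j₂+J+1=4
(j₁±m₁, j₂±m₂, J±M) = (0,3,2,0,0,1)
P² = 2
sum k=2..2:
  [2] +1/2 = 1/2
S = 1/2
C² = P²·S² = 1/2 ; C = +0.707107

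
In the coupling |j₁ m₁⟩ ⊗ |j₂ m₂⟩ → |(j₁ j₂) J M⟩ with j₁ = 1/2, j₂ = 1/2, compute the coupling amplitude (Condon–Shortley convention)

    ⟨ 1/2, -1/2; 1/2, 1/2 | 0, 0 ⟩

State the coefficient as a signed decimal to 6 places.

√[1·1!0!0!/2! · 0!1!1!0!0!0!] = √(1/2)
  +(−1)^1/∏(1,0,0,0,0,0)! = -1  (running -1)
⟨..|..⟩ = √(1/2)·(-1) = -0.707107

−√(1/2) = -0.707107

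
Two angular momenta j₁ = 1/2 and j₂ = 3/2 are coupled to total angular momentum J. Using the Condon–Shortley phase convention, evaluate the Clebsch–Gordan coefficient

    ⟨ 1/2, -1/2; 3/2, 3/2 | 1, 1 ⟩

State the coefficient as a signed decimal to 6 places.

−√(3/4) ≈ -0.866025

√[3·1!0!2!/4! · 0!1!3!0!2!0!] = √(3)
  +(−1)^1/∏(1,0,0,2,0,0)! = -1/2  (running -1/2)
⟨..|..⟩ = √(3)·(-1/2) = -0.866025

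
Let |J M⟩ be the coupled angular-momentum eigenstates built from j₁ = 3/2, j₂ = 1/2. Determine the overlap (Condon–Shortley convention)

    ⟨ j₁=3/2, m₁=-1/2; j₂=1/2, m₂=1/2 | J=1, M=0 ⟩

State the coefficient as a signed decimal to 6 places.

j₁+j₂−J=1  J+j₁−j₂=2  J−j₁+j₂=0  j₁+j₂+J+1=4
(j₁±m₁, j₂±m₂, J±M) = (1,2,1,0,1,1)
P² = 1/2
sum k=1..1:
  [1] −1/1 = -1
S = -1
C² = P²·S² = 1/2 ; C = -0.707107

-0.707107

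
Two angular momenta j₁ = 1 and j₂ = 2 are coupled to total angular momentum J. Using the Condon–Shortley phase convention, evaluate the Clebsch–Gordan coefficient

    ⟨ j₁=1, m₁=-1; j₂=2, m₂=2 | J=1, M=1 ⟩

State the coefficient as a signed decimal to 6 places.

+0.774597

√[3·2!0!2!/5! · 0!2!4!0!2!0!] = √(48/5)
  +(−1)^2/∏(2,0,0,2,0,0)! = 1/4  (running 1/4)
⟨..|..⟩ = √(48/5)·(1/4) = +0.774597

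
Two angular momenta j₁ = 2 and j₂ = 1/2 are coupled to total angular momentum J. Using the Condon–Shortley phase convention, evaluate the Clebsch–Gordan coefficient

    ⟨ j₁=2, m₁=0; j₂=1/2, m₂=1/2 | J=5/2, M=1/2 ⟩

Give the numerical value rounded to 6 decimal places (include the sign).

√[6·0!4!1!/6! · 2!2!1!0!3!2!] = √(48/5)
  +(−1)^0/∏(0,0,2,1,2,0)! = 1/4  (running 1/4)
⟨..|..⟩ = √(48/5)·(1/4) = +0.774597

+√(3/5) ≈ +0.774597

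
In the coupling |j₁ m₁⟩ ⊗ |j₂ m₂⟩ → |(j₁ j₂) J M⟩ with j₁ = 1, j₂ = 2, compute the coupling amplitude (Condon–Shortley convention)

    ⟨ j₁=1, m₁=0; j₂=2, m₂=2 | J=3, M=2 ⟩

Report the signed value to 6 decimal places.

√[7·0!2!4!/7! · 1!1!4!0!5!1!] = √(192)
  +(−1)^0/∏(0,0,1,4,1,0)! = 1/24  (running 1/24)
⟨..|..⟩ = √(192)·(1/24) = +0.577350

+0.577350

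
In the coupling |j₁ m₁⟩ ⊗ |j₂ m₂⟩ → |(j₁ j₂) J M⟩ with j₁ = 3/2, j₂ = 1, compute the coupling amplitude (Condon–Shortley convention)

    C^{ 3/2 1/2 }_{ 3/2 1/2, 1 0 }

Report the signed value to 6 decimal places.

triangle: 1!×2!×1!/5! = 2/120
(j±m)!: 2!×1!×1!×1!×2!×1! = 4
prefactor² = (2J+1)×Δ×N² = 4/15
  k=0: +1/(0!×1!×1!×1!×1!×0!) = 1
  k=1: −1/(1!×0!×0!×0!×2!×1!) = -1/2
Σ = 1/2  ⇒  CG² = 4/15×1/2² = 1/15
CG = +√(1/15) = +0.258199

+√(1/15) ≈ +0.258199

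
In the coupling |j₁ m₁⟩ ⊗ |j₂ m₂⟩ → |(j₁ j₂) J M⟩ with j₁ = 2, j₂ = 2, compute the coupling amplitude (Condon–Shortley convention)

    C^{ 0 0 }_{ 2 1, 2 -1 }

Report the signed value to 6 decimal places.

-0.447214  (= −√(1/5))

√[1·4!0!0!/5! · 3!1!1!3!0!0!] = √(36/5)
  +(−1)^1/∏(1,3,0,0,0,0)! = -1/6  (running -1/6)
⟨..|..⟩ = √(36/5)·(-1/6) = -0.447214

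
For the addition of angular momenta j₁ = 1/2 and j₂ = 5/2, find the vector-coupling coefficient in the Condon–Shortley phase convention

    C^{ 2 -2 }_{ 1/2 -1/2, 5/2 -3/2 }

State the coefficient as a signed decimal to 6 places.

j₁+j₂−J=1  J+j₁−j₂=0  J−j₁+j₂=4  j₁+j₂+J+1=6
(j₁±m₁, j₂±m₂, J±M) = (0,1,1,4,0,4)
P² = 96
sum k=1..1:
  [1] −1/24 = -1/24
S = -1/24
C² = P²·S² = 1/6 ; C = -0.408248

-0.408248  (= −√(1/6))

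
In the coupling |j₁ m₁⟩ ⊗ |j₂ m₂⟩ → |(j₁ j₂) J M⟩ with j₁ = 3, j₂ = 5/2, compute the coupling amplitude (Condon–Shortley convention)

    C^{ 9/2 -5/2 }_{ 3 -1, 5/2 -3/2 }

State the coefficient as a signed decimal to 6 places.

+0.317821  (= +√(10/99))

j₁+j₂−J=1  J+j₁−j₂=5  J−j₁+j₂=4  j₁+j₂+J+1=11
(j₁±m₁, j₂±m₂, J±M) = (2,4,1,4,2,7)
P² = 92160/11
sum k=0..1:
  [0] +1/144 = 1/144
  [1] −1/288 = -1/288
S = 1/288
C² = P²·S² = 10/99 ; C = +0.317821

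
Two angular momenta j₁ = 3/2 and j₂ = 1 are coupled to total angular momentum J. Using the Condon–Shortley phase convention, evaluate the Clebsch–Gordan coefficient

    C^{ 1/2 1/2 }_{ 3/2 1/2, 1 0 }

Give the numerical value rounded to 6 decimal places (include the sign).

triangle: 2!*1!*0!/4! = 2/24
(j±m)!: 2!*1!*1!*1!*1!*0! = 2
prefactor² = (2J+1)*Δ*N² = 1/3
  k=1: −1/(1!*1!*0!*0!*1!*0!) = -1
Σ = -1  ⇒  CG² = 1/3*(-1)² = 1/3
CG = −√(1/3) = -0.577350

-0.577350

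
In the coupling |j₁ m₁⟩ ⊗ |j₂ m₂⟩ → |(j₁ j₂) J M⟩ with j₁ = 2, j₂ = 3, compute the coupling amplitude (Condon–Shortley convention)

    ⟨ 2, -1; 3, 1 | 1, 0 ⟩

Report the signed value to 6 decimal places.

√[3·4!0!2!/7! · 1!3!4!2!1!1!] = √(288/35)
  +(−1)^3/∏(3,1,0,1,0,1)! = -1/6  (running -1/6)
⟨..|..⟩ = √(288/35)·(-1/6) = -0.478091

−√(8/35) ≈ -0.478091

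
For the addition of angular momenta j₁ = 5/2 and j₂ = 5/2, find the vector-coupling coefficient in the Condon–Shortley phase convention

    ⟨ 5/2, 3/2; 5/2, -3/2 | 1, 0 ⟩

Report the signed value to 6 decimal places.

-0.358569  (= −√(9/70))

triangle: 4!×1!×1!/7! = 24/5040
(j±m)!: 4!×1!×1!×4!×1!×1! = 576
prefactor² = (2J+1)×Δ×N² = 288/35
  k=0: +1/(0!×4!×1!×1!×0!×0!) = 1/24
  k=1: −1/(1!×3!×0!×0!×1!×1!) = -1/6
Σ = -1/8  ⇒  CG² = 288/35×(-1/8)² = 9/70
CG = −√(9/70) = -0.358569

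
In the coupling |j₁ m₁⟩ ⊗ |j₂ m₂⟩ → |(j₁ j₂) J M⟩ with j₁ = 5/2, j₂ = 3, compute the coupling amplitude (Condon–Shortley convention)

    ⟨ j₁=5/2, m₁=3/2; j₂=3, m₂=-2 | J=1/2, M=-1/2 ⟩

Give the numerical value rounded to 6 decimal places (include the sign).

-0.487950  (= −√(5/21))

j₁+j₂−J=5  J+j₁−j₂=0  J−j₁+j₂=1  j₁+j₂+J+1=7
(j₁±m₁, j₂±m₂, J±M) = (4,1,1,5,0,1)
P² = 960/7
sum k=1..1:
  [1] −1/24 = -1/24
S = -1/24
C² = P²·S² = 5/21 ; C = -0.487950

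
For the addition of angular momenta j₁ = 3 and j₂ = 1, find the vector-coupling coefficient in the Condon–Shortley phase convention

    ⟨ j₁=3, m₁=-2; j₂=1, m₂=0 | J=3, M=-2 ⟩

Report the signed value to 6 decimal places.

j₁+j₂−J=1  J+j₁−j₂=5  J−j₁+j₂=1  j₁+j₂+J+1=8
(j₁±m₁, j₂±m₂, J±M) = (1,5,1,1,1,5)
P² = 300
sum k=0..1:
  [0] +1/120 = 1/120
  [1] −1/24 = -1/24
S = -1/30
C² = P²·S² = 1/3 ; C = -0.577350

-0.577350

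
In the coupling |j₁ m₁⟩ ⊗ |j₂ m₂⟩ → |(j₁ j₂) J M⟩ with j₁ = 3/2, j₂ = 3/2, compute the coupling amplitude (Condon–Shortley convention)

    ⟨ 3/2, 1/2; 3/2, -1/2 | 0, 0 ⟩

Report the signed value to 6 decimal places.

triangle: 3!·0!·0!/4! = 6/24
(j±m)!: 2!·1!·1!·2!·0!·0! = 4
prefactor² = (2J+1)·Δ·N² = 1
  k=1: −1/(1!·2!·0!·0!·0!·0!) = -1/2
Σ = -1/2  ⇒  CG² = 1·(-1/2)² = 1/4
CG = −√(1/4) = -0.500000

−√(1/4) ≈ -0.500000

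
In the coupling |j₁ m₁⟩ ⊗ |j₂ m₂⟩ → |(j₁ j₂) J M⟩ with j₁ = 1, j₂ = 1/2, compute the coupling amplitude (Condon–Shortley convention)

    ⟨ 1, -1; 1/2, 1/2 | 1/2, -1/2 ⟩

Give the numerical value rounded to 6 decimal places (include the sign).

triangle: 1!·1!·0!/3! = 1/6
(j±m)!: 0!·2!·1!·0!·0!·1! = 2
prefactor² = (2J+1)·Δ·N² = 2/3
  k=1: −1/(1!·0!·1!·0!·0!·0!) = -1
Σ = -1  ⇒  CG² = 2/3·(-1)² = 2/3
CG = −√(2/3) = -0.816497

-0.816497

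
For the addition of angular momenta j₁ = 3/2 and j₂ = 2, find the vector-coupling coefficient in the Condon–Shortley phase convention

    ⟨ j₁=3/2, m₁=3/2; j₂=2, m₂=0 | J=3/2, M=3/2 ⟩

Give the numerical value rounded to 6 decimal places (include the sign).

triangle: 2!*1!*2!/6! = 4/720
(j±m)!: 3!*0!*2!*2!*3!*0! = 144
prefactor² = (2J+1)*Δ*N² = 16/5
  k=0: +1/(0!*2!*0!*2!*1!*0!) = 1/4
Σ = 1/4  ⇒  CG² = 16/5*1/4² = 1/5
CG = +√(1/5) = +0.447214

+√(1/5) ≈ +0.447214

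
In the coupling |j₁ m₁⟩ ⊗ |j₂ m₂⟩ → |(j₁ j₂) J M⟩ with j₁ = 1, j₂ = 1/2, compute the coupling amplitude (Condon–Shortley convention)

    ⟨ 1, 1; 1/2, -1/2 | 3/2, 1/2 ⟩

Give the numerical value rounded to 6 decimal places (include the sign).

√[4·0!2!1!/4! · 2!0!0!1!2!1!] = √(4/3)
  +(−1)^0/∏(0,0,0,0,2,1)! = 1/2  (running 1/2)
⟨..|..⟩ = √(4/3)·(1/2) = +0.577350

+0.577350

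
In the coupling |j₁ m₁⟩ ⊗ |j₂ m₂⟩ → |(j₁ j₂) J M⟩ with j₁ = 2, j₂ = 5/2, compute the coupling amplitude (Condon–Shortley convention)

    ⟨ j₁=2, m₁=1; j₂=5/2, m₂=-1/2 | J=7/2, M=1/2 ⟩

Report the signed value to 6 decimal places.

j₁+j₂−J=1  J+j₁−j₂=3  J−j₁+j₂=4  j₁+j₂+J+1=9
(j₁±m₁, j₂±m₂, J±M) = (3,1,2,3,4,3)
P² = 1152/35
sum k=0..1:
  [0] +1/8 = 1/8
  [1] −1/36 = -1/36
S = 7/72
C² = P²·S² = 14/45 ; C = +0.557773

+√(14/45) = +0.557773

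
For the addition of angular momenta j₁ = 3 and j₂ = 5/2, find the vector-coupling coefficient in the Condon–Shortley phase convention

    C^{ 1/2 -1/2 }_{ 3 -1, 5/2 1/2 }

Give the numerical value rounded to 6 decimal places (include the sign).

√[2·5!1!0!/7! · 2!4!3!2!0!1!] = √(192/7)
  +(−1)^3/∏(3,2,1,0,0,0)! = -1/12  (running -1/12)
⟨..|..⟩ = √(192/7)·(-1/12) = -0.436436

-0.436436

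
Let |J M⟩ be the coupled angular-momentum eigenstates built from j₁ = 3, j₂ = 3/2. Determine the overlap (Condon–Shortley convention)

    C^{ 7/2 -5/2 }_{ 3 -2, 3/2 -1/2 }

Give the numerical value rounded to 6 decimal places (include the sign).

-0.377964

j₁+j₂−J=1  J+j₁−j₂=5  J−j₁+j₂=2  j₁+j₂+J+1=9
(j₁±m₁, j₂±m₂, J±M) = (1,5,1,2,1,6)
P² = 6400/7
sum k=0..1:
  [0] +1/120 = 1/120
  [1] −1/48 = -1/48
S = -1/80
C² = P²·S² = 1/7 ; C = -0.377964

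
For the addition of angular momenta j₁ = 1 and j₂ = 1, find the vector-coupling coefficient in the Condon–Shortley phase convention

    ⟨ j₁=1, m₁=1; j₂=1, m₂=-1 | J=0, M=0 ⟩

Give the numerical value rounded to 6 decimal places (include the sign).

triangle: 2!×0!×0!/3! = 2/6
(j±m)!: 2!×0!×0!×2!×0!×0! = 4
prefactor² = (2J+1)×Δ×N² = 4/3
  k=0: +1/(0!×2!×0!×0!×0!×0!) = 1/2
Σ = 1/2  ⇒  CG² = 4/3×1/2² = 1/3
CG = +√(1/3) = +0.577350

+√(1/3) ≈ +0.577350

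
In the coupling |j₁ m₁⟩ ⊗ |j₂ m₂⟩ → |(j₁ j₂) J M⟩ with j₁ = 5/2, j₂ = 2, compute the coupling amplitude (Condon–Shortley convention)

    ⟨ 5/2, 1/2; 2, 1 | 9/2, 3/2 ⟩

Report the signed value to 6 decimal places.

+√(10/21) = +0.690066

√[10·0!5!4!/10! · 3!2!3!1!6!3!] = √(17280/7)
  +(−1)^0/∏(0,0,2,3,3,1)! = 1/72  (running 1/72)
⟨..|..⟩ = √(17280/7)·(1/72) = +0.690066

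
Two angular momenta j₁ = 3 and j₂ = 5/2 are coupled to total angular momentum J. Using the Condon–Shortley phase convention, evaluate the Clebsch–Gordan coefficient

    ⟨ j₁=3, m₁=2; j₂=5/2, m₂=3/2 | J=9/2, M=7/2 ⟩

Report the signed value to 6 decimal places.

+√(1/99) = +0.100504

triangle: 1!·5!·4!/11! = 2880/39916800
(j±m)!: 5!·1!·4!·1!·8!·1! = 116121600
prefactor² = (2J+1)·Δ·N² = 921600/11
  k=0: +1/(0!·1!·1!·4!·4!·0!) = 1/576
  k=1: −1/(1!·0!·0!·3!·5!·1!) = -1/720
Σ = 1/2880  ⇒  CG² = 921600/11·1/2880² = 1/99
CG = +√(1/99) = +0.100504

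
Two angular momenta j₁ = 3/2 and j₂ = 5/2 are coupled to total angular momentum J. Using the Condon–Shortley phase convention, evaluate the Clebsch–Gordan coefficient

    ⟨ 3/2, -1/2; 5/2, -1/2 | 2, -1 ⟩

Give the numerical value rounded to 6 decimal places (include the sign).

j₁+j₂−J=2  J+j₁−j₂=1  J−j₁+j₂=3  j₁+j₂+J+1=7
(j₁±m₁, j₂±m₂, J±M) = (1,2,2,3,1,3)
P² = 12/7
sum k=1..2:
  [1] −1/2 = -1/2
  [2] +1/12 = 1/12
S = -5/12
C² = P²·S² = 25/84 ; C = -0.545545

-0.545545  (= −√(25/84))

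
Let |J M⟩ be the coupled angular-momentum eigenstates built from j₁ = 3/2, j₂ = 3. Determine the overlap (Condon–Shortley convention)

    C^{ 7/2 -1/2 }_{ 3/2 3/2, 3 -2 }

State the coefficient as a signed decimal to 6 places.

j₁+j₂−J=1  J+j₁−j₂=2  J−j₁+j₂=5  j₁+j₂+J+1=9
(j₁±m₁, j₂±m₂, J±M) = (3,0,1,5,3,4)
P² = 3840/7
sum k=0..0:
  [0] +1/48 = 1/48
S = 1/48
C² = P²·S² = 5/21 ; C = +0.487950

+√(5/21) = +0.487950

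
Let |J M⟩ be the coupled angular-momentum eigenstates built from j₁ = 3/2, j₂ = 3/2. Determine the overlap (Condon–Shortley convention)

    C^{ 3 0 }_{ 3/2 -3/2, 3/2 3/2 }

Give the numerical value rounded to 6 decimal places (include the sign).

+0.223607  (= +√(1/20))

triangle: 0!*3!*3!/7! = 36/5040
(j±m)!: 0!*3!*3!*0!*3!*3! = 1296
prefactor² = (2J+1)*Δ*N² = 324/5
  k=0: +1/(0!*0!*3!*3!*0!*0!) = 1/36
Σ = 1/36  ⇒  CG² = 324/5*1/36² = 1/20
CG = +√(1/20) = +0.223607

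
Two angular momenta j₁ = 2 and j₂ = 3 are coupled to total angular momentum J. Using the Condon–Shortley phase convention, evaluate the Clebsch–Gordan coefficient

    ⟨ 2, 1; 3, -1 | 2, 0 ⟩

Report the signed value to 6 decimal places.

√[5·3!1!3!/8! · 3!1!2!4!2!2!] = √(36/7)
  +(−1)^0/∏(0,3,1,2,0,1)! = 1/12  (running 1/12)
  +(−1)^1/∏(1,2,0,1,1,2)! = -1/4  (running -1/6)
⟨..|..⟩ = √(36/7)·(-1/6) = -0.377964

−√(1/7) ≈ -0.377964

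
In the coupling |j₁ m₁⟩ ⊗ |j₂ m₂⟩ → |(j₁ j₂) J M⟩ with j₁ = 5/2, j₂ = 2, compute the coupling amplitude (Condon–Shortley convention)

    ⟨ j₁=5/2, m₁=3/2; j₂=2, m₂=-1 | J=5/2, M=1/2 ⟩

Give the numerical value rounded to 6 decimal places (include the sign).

+0.414039

√[6·2!3!2!/8! · 4!1!1!3!3!2!] = √(216/35)
  +(−1)^0/∏(0,2,1,1,2,1)! = 1/4  (running 1/4)
  +(−1)^1/∏(1,1,0,0,3,2)! = -1/12  (running 1/6)
⟨..|..⟩ = √(216/35)·(1/6) = +0.414039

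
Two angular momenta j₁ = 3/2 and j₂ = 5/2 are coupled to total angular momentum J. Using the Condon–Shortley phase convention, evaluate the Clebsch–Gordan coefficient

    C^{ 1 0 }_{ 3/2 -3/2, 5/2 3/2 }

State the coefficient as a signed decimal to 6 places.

triangle: 3!×0!×2!/6! = 12/720
(j±m)!: 0!×3!×4!×1!×1!×1! = 144
prefactor² = (2J+1)×Δ×N² = 36/5
  k=3: −1/(3!×0!×0!×1!×0!×1!) = -1/6
Σ = -1/6  ⇒  CG² = 36/5×(-1/6)² = 1/5
CG = −√(1/5) = -0.447214

−√(1/5) ≈ -0.447214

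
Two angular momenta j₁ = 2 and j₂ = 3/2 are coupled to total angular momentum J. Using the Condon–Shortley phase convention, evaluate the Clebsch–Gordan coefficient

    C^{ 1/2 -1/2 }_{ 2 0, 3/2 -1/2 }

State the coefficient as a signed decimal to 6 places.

j₁+j₂−J=3  J+j₁−j₂=1  J−j₁+j₂=0  j₁+j₂+J+1=5
(j₁±m₁, j₂±m₂, J±M) = (2,2,1,2,0,1)
P² = 4/5
sum k=1..1:
  [1] −1/2 = -1/2
S = -1/2
C² = P²·S² = 1/5 ; C = -0.447214

-0.447214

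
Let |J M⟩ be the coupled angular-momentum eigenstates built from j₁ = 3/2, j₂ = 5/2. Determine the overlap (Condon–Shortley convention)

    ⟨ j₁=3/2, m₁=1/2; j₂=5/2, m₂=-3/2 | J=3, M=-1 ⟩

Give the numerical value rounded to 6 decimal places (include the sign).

+0.639010

j₁+j₂−J=1  J+j₁−j₂=2  J−j₁+j₂=4  j₁+j₂+J+1=8
(j₁±m₁, j₂±m₂, J±M) = (2,1,1,4,2,4)
P² = 96/5
sum k=0..1:
  [0] +1/6 = 1/6
  [1] −1/48 = -1/48
S = 7/48
C² = P²·S² = 49/120 ; C = +0.639010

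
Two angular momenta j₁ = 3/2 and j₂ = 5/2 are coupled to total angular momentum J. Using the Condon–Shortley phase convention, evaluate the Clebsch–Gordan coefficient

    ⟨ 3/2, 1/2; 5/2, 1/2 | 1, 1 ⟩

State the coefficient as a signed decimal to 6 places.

j₁+j₂−J=3  J+j₁−j₂=0  J−j₁+j₂=2  j₁+j₂+J+1=6
(j₁±m₁, j₂±m₂, J±M) = (2,1,3,2,2,0)
P² = 12/5
sum k=1..1:
  [1] −1/4 = -1/4
S = -1/4
C² = P²·S² = 3/20 ; C = -0.387298

-0.387298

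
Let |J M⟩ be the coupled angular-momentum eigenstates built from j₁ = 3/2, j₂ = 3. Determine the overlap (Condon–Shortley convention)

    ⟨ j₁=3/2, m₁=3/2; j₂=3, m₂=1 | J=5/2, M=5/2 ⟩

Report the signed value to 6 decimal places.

triangle: 2!×1!×4!/8! = 48/40320
(j±m)!: 3!×0!×4!×2!×5!×0! = 34560
prefactor² = (2J+1)×Δ×N² = 1728/7
  k=0: +1/(0!×2!×0!×4!×1!×0!) = 1/48
Σ = 1/48  ⇒  CG² = 1728/7×1/48² = 3/28
CG = +√(3/28) = +0.327327

+0.327327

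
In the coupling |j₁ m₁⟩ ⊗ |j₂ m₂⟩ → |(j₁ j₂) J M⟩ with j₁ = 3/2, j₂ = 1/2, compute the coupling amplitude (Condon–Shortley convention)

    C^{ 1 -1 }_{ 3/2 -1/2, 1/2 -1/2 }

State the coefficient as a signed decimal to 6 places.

√[3·1!2!0!/4! · 1!2!0!1!0!2!] = √(1)
  +(−1)^0/∏(0,1,2,0,0,0)! = 1/2  (running 1/2)
⟨..|..⟩ = √(1)·(1/2) = +0.500000

+√(1/4) ≈ +0.500000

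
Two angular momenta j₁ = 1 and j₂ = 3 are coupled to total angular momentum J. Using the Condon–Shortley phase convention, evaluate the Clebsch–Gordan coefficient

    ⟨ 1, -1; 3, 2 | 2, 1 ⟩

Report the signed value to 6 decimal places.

√[5·2!0!4!/7! · 0!2!5!1!3!1!] = √(480/7)
  +(−1)^2/∏(2,0,0,3,0,1)! = 1/12  (running 1/12)
⟨..|..⟩ = √(480/7)·(1/12) = +0.690066

+√(10/21) ≈ +0.690066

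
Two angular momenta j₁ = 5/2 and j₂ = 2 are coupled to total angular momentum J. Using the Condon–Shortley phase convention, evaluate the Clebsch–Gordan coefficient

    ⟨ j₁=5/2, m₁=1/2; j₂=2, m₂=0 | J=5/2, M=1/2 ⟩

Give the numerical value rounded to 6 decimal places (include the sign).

√[6·2!3!2!/8! · 3!2!2!2!3!2!] = √(72/35)
  +(−1)^0/∏(0,2,2,2,1,0)! = 1/8  (running 1/8)
  +(−1)^1/∏(1,1,1,1,2,1)! = -1/2  (running -3/8)
  +(−1)^2/∏(2,0,0,0,3,2)! = 1/24  (running -1/3)
⟨..|..⟩ = √(72/35)·(-1/3) = -0.478091

−√(8/35) ≈ -0.478091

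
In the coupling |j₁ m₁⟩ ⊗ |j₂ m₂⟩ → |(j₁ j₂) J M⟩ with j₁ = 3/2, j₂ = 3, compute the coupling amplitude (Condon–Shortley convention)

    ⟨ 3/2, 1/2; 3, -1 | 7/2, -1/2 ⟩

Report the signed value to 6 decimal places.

j₁+j₂−J=1  J+j₁−j₂=2  J−j₁+j₂=5  j₁+j₂+J+1=9
(j₁±m₁, j₂±m₂, J±M) = (2,1,2,4,3,4)
P² = 512/7
sum k=0..1:
  [0] +1/12 = 1/12
  [1] −1/48 = -1/48
S = 1/16
C² = P²·S² = 2/7 ; C = +0.534522

+√(2/7) ≈ +0.534522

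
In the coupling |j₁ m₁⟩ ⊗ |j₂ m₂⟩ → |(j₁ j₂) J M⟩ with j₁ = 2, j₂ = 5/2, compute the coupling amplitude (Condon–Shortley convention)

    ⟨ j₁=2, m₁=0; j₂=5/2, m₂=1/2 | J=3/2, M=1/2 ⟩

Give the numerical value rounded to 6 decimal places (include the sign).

+√(2/35) = +0.239046

j₁+j₂−J=3  J+j₁−j₂=1  J−j₁+j₂=2  j₁+j₂+J+1=7
(j₁±m₁, j₂±m₂, J±M) = (2,2,3,2,2,1)
P² = 32/35
sum k=1..2:
  [1] −1/4 = -1/4
  [2] +1/2 = 1/2
S = 1/4
C² = P²·S² = 2/35 ; C = +0.239046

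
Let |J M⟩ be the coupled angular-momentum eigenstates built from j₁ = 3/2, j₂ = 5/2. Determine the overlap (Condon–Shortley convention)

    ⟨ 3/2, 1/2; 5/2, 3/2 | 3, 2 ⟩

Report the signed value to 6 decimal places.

-0.288675  (= −√(1/12))

j₁+j₂−J=1  J+j₁−j₂=2  J−j₁+j₂=4  j₁+j₂+J+1=8
(j₁±m₁, j₂±m₂, J±M) = (2,1,4,1,5,1)
P² = 48
sum k=0..1:
  [0] +1/24 = 1/24
  [1] −1/12 = -1/12
S = -1/24
C² = P²·S² = 1/12 ; C = -0.288675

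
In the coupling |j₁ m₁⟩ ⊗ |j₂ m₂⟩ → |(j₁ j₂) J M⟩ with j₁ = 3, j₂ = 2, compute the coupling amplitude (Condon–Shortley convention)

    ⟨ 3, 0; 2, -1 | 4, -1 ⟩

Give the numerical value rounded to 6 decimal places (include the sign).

√[9·1!5!3!/10! · 3!3!1!3!3!5!] = √(1944/7)
  +(−1)^0/∏(0,1,3,1,2,2)! = 1/24  (running 1/24)
  +(−1)^1/∏(1,0,2,0,3,3)! = -1/72  (running 1/36)
⟨..|..⟩ = √(1944/7)·(1/36) = +0.462910

+0.462910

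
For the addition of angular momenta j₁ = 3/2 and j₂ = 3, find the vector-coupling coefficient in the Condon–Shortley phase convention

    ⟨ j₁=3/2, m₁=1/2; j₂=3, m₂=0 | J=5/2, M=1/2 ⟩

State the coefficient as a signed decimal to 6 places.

j₁+j₂−J=2  J+j₁−j₂=1  J−j₁+j₂=4  j₁+j₂+J+1=8
(j₁±m₁, j₂±m₂, J±M) = (2,1,3,3,3,2)
P² = 216/35
sum k=0..1:
  [0] +1/12 = 1/12
  [1] −1/4 = -1/4
S = -1/6
C² = P²·S² = 6/35 ; C = -0.414039

-0.414039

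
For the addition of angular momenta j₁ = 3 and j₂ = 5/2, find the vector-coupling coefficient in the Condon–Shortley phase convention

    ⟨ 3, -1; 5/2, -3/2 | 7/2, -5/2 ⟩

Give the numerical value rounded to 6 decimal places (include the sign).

−√(10/63) ≈ -0.398410

j₁+j₂−J=2  J+j₁−j₂=4  J−j₁+j₂=3  j₁+j₂+J+1=10
(j₁±m₁, j₂±m₂, J±M) = (2,4,1,4,1,6)
P² = 18432/35
sum k=0..1:
  [0] +1/96 = 1/96
  [1] −1/36 = -1/36
S = -5/288
C² = P²·S² = 10/63 ; C = -0.398410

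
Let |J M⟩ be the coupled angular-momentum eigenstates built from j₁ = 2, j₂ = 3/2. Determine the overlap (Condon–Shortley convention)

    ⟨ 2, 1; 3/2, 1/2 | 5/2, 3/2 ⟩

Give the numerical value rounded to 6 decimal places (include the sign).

+√(1/35) ≈ +0.169031

triangle: 1!*3!*2!/7! = 12/5040
(j±m)!: 3!*1!*2!*1!*4!*1! = 288
prefactor² = (2J+1)*Δ*N² = 144/35
  k=0: +1/(0!*1!*1!*2!*2!*0!) = 1/4
  k=1: −1/(1!*0!*0!*1!*3!*1!) = -1/6
Σ = 1/12  ⇒  CG² = 144/35*1/12² = 1/35
CG = +√(1/35) = +0.169031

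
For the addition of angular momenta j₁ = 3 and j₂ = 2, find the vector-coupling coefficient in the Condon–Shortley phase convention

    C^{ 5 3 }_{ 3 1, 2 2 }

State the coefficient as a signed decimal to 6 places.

+√(1/3) ≈ +0.577350

√[11·0!6!4!/11! · 4!2!4!0!8!2!] = √(442368)
  +(−1)^0/∏(0,0,2,4,4,0)! = 1/1152  (running 1/1152)
⟨..|..⟩ = √(442368)·(1/1152) = +0.577350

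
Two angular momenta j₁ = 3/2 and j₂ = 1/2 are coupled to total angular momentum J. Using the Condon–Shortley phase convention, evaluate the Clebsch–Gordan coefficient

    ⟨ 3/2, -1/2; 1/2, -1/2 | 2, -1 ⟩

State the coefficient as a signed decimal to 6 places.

+√(3/4) = +0.866025

j₁+j₂−J=0  J+j₁−j₂=3  J−j₁+j₂=1  j₁+j₂+J+1=5
(j₁±m₁, j₂±m₂, J±M) = (1,2,0,1,1,3)
P² = 3
sum k=0..0:
  [0] +1/2 = 1/2
S = 1/2
C² = P²·S² = 3/4 ; C = +0.866025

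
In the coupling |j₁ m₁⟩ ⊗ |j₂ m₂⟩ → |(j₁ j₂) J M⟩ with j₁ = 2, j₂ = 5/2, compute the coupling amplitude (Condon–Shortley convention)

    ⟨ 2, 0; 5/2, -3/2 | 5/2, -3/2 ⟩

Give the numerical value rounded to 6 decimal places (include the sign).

−√(1/70) ≈ -0.119523

triangle: 2!·2!·3!/8! = 24/40320
(j±m)!: 2!·2!·1!·4!·1!·4! = 2304
prefactor² = (2J+1)·Δ·N² = 288/35
  k=0: +1/(0!·2!·2!·1!·0!·2!) = 1/8
  k=1: −1/(1!·1!·1!·0!·1!·3!) = -1/6
Σ = -1/24  ⇒  CG² = 288/35·(-1/24)² = 1/70
CG = −√(1/70) = -0.119523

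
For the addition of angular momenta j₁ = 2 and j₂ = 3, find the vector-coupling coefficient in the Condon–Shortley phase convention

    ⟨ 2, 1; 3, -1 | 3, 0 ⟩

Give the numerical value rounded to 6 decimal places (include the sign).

j₁+j₂−J=2  J+j₁−j₂=2  J−j₁+j₂=4  j₁+j₂+J+1=9
(j₁±m₁, j₂±m₂, J±M) = (3,1,2,4,3,3)
P² = 96/5
sum k=0..1:
  [0] +1/8 = 1/8
  [1] −1/12 = -1/12
S = 1/24
C² = P²·S² = 1/30 ; C = +0.182574

+√(1/30) = +0.182574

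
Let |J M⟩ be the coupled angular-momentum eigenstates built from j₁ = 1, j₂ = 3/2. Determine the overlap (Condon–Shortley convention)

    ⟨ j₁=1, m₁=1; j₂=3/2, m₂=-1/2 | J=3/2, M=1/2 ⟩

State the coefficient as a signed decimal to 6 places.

+√(8/15) ≈ +0.730297

j₁+j₂−J=1  J+j₁−j₂=1  J−j₁+j₂=2  j₁+j₂+J+1=5
(j₁±m₁, j₂±m₂, J±M) = (2,0,1,2,2,1)
P² = 8/15
sum k=0..0:
  [0] +1/1 = 1
S = 1
C² = P²·S² = 8/15 ; C = +0.730297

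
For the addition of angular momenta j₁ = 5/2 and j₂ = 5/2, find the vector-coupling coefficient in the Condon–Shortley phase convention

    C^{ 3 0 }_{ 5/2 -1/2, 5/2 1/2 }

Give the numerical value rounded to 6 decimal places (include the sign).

−√(4/45) ≈ -0.298142

√[7·2!3!3!/9! · 2!3!3!2!3!3!] = √(36/5)
  +(−1)^0/∏(0,2,3,3,0,0)! = 1/72  (running 1/72)
  +(−1)^1/∏(1,1,2,2,1,1)! = -1/4  (running -17/72)
  +(−1)^2/∏(2,0,1,1,2,2)! = 1/8  (running -1/9)
⟨..|..⟩ = √(36/5)·(-1/9) = -0.298142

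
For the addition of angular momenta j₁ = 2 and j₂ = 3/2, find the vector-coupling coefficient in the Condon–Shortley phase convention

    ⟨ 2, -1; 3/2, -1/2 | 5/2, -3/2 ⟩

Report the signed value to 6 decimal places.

-0.169031

j₁+j₂−J=1  J+j₁−j₂=3  J−j₁+j₂=2  j₁+j₂+J+1=7
(j₁±m₁, j₂±m₂, J±M) = (1,3,1,2,1,4)
P² = 144/35
sum k=0..1:
  [0] +1/6 = 1/6
  [1] −1/4 = -1/4
S = -1/12
C² = P²·S² = 1/35 ; C = -0.169031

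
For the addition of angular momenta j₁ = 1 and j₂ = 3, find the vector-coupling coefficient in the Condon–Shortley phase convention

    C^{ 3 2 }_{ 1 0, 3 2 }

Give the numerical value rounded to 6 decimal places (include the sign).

−√(1/3) ≈ -0.577350

j₁+j₂−J=1  J+j₁−j₂=1  J−j₁+j₂=5  j₁+j₂+J+1=8
(j₁±m₁, j₂±m₂, J±M) = (1,1,5,1,5,1)
P² = 300
sum k=0..1:
  [0] +1/120 = 1/120
  [1] −1/24 = -1/24
S = -1/30
C² = P²·S² = 1/3 ; C = -0.577350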